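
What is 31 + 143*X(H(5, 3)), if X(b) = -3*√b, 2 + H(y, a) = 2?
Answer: 31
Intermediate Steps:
H(y, a) = 0 (H(y, a) = -2 + 2 = 0)
31 + 143*X(H(5, 3)) = 31 + 143*(-3*√0) = 31 + 143*(-3*0) = 31 + 143*0 = 31 + 0 = 31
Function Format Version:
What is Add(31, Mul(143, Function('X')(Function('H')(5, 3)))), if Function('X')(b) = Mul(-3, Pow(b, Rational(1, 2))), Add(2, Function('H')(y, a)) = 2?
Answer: 31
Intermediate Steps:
Function('H')(y, a) = 0 (Function('H')(y, a) = Add(-2, 2) = 0)
Add(31, Mul(143, Function('X')(Function('H')(5, 3)))) = Add(31, Mul(143, Mul(-3, Pow(0, Rational(1, 2))))) = Add(31, Mul(143, Mul(-3, 0))) = Add(31, Mul(143, 0)) = Add(31, 0) = 31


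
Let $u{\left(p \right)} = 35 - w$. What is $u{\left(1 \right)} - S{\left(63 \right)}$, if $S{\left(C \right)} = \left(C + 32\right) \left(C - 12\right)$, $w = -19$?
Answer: $-4791$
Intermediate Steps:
$u{\left(p \right)} = 54$ ($u{\left(p \right)} = 35 - -19 = 35 + 19 = 54$)
$S{\left(C \right)} = \left(-12 + C\right) \left(32 + C\right)$ ($S{\left(C \right)} = \left(32 + C\right) \left(-12 + C\right) = \left(-12 + C\right) \left(32 + C\right)$)
$u{\left(1 \right)} - S{\left(63 \right)} = 54 - \left(-384 + 63^{2} + 20 \cdot 63\right) = 54 - \left(-384 + 3969 + 1260\right) = 54 - 4845 = -4791$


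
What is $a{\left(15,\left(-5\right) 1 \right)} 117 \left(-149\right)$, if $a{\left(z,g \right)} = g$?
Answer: $87165$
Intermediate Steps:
$a{\left(15,\left(-5\right) 1 \right)} 117 \left(-149\right) = \left(-5\right) 1 \cdot 117 \left(-149\right) = \left(-5\right) 117 \left(-149\right) = \left(-585\right) \left(-149\right) = 87165$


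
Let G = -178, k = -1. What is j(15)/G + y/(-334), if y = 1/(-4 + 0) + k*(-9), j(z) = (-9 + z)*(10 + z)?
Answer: -103315/118904 ≈ -0.86889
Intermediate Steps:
y = 35/4 (y = 1/(-4 + 0) - 1*(-9) = 1/(-4) + 9 = -1/4 + 9 = 35/4 ≈ 8.7500)
j(15)/G + y/(-334) = (-90 + 15 + 15**2)/(-178) + (35/4)/(-334) = (-90 + 15 + 225)*(-1/178) + (35/4)*(-1/334) = 150*(-1/178) - 35/1336 = -75/89 - 35/1336 = -103315/118904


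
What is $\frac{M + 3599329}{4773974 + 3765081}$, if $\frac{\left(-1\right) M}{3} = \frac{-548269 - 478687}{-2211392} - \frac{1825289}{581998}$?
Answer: $\frac{579054914793515833}{1373747927484761360} \approx 0.42151$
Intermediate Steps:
$M = \frac{1289528682825}{160878215152}$ ($M = - 3 \left(\frac{-548269 - 478687}{-2211392} - \frac{1825289}{581998}\right) = - 3 \left(\left(-548269 - 478687\right) \left(- \frac{1}{2211392}\right) - \frac{1825289}{581998}\right) = - 3 \left(\left(-1026956\right) \left(- \frac{1}{2211392}\right) - \frac{1825289}{581998}\right) = - 3 \left(\frac{256739}{552848} - \frac{1825289}{581998}\right) = \left(-3\right) \left(- \frac{429842894275}{160878215152}\right) = \frac{1289528682825}{160878215152} \approx 8.0156$)
$\frac{M + 3599329}{4773974 + 3765081} = \frac{\frac{1289528682825}{160878215152} + 3599329}{4773974 + 3765081} = \frac{579054914793515833}{160878215152 \cdot 8539055} = \frac{579054914793515833}{160878215152} \cdot \frac{1}{8539055} = \frac{579054914793515833}{1373747927484761360}$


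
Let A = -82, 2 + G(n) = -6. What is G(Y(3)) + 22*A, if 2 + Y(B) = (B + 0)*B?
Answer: -1812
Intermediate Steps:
Y(B) = -2 + B² (Y(B) = -2 + (B + 0)*B = -2 + B*B = -2 + B²)
G(n) = -8 (G(n) = -2 - 6 = -8)
G(Y(3)) + 22*A = -8 + 22*(-82) = -8 - 1804 = -1812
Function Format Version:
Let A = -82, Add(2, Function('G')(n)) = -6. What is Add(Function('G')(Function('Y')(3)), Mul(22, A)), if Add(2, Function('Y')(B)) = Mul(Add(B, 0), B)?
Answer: -1812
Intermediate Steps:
Function('Y')(B) = Add(-2, Pow(B, 2)) (Function('Y')(B) = Add(-2, Mul(Add(B, 0), B)) = Add(-2, Mul(B, B)) = Add(-2, Pow(B, 2)))
Function('G')(n) = -8 (Function('G')(n) = Add(-2, -6) = -8)
Add(Function('G')(Function('Y')(3)), Mul(22, A)) = Add(-8, Mul(22, -82)) = Add(-8, -1804) = -1812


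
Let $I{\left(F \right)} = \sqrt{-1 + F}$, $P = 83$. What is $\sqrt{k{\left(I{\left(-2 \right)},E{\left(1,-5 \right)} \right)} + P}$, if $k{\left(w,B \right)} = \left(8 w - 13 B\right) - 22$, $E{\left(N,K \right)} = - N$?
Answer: $\sqrt{74 + 8 i \sqrt{3}} \approx 8.6396 + 0.80191 i$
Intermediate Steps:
$k{\left(w,B \right)} = -22 - 13 B + 8 w$ ($k{\left(w,B \right)} = \left(- 13 B + 8 w\right) - 22 = -22 - 13 B + 8 w$)
$\sqrt{k{\left(I{\left(-2 \right)},E{\left(1,-5 \right)} \right)} + P} = \sqrt{\left(-22 - 13 \left(\left(-1\right) 1\right) + 8 \sqrt{-1 - 2}\right) + 83} = \sqrt{\left(-22 - -13 + 8 \sqrt{-3}\right) + 83} = \sqrt{\left(-22 + 13 + 8 i \sqrt{3}\right) + 83} = \sqrt{\left(-9 + 8 i \sqrt{3}\right) + 83} = \sqrt{74 + 8 i \sqrt{3}}$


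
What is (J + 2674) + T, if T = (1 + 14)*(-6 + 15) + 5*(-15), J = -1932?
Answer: 802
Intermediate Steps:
T = 60 (T = 15*9 - 75 = 135 - 75 = 60)
(J + 2674) + T = (-1932 + 2674) + 60 = 742 + 60 = 802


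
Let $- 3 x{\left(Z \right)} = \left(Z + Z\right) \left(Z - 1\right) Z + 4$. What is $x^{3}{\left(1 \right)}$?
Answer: $- \frac{64}{27} \approx -2.3704$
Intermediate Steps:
$x{\left(Z \right)} = - \frac{4}{3} - \frac{2 Z^{2} \left(-1 + Z\right)}{3}$ ($x{\left(Z \right)} = - \frac{\left(Z + Z\right) \left(Z - 1\right) Z + 4}{3} = - \frac{2 Z \left(-1 + Z\right) Z + 4}{3} = - \frac{2 Z^{2} \left(-1 + Z\right) + 4}{3} = - \frac{4 + 2 Z^{2} \left(-1 + Z\right)}{3} = - \frac{4}{3} - \frac{2 Z^{2} \left(-1 + Z\right)}{3}$)
$x^{3}{\left(1 \right)} = \left(- \frac{4}{3} - \frac{2 \cdot 1^{3}}{3} + \frac{2 \cdot 1^{2}}{3}\right)^{3} = \left(- \frac{4}{3} - \frac{2}{3} + \frac{2}{3} \cdot 1\right)^{3} = \left(- \frac{4}{3} - \frac{2}{3} + \frac{2}{3}\right)^{3} = \left(- \frac{4}{3}\right)^{3} = - \frac{64}{27}$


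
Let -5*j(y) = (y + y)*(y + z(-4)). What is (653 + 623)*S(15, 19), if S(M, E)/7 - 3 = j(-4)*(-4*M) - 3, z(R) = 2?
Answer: 1714944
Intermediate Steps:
j(y) = -2*y*(2 + y)/5 (j(y) = -(y + y)*(y + 2)/5 = -2*y*(2 + y)/5)
S(M, E) = 448*M/5 (S(M, E) = 21 + 7*((-⅖*(-4)*(2 - 4))*(-4*M) - 3) = 21 + 7*((-⅖*(-4)*(-2))*(-4*M) - 3) = 21 + 7*(-(-64)*M/5 - 3) = 21 + 7*(64*M/5 - 3) = 21 + 7*(-3 + 64*M/5) = 21 + (-21 + 448*M/5) = 448*M/5)
(653 + 623)*S(15, 19) = (653 + 623)*((448/5)*15) = 1276*1344 = 1714944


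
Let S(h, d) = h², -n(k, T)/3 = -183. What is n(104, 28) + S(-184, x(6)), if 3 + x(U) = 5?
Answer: 34405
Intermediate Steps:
x(U) = 2 (x(U) = -3 + 5 = 2)
n(k, T) = 549 (n(k, T) = -3*(-183) = 549)
n(104, 28) + S(-184, x(6)) = 549 + (-184)² = 549 + 33856 = 34405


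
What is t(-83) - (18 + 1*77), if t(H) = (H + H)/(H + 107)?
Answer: -1223/12 ≈ -101.92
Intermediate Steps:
t(H) = 2*H/(107 + H) (t(H) = (2*H)/(107 + H) = 2*H/(107 + H))
t(-83) - (18 + 1*77) = 2*(-83)/(107 - 83) - (18 + 1*77) = 2*(-83)/24 - (18 + 77) = 2*(-83)*(1/24) - 1*95 = -83/12 - 95 = -1223/12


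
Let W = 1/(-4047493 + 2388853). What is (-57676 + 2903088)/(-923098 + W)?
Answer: -4719514159680/1531087266721 ≈ -3.0825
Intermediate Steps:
W = -1/1658640 (W = 1/(-1658640) = -1/1658640 ≈ -6.0290e-7)
(-57676 + 2903088)/(-923098 + W) = (-57676 + 2903088)/(-923098 - 1/1658640) = 2845412/(-1531087266721/1658640) = 2845412*(-1658640/1531087266721) = -4719514159680/1531087266721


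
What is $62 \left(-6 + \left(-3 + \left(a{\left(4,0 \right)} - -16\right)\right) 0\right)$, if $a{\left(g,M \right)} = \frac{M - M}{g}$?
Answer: $-372$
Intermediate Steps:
$a{\left(g,M \right)} = 0$ ($a{\left(g,M \right)} = \frac{0}{g} = 0$)
$62 \left(-6 + \left(-3 + \left(a{\left(4,0 \right)} - -16\right)\right) 0\right) = 62 \left(-6 + \left(-3 + \left(0 - -16\right)\right) 0\right) = 62 \left(-6 + \left(-3 + \left(0 + 16\right)\right) 0\right) = 62 \left(-6 + \left(-3 + 16\right) 0\right) = 62 \left(-6 + 13 \cdot 0\right) = 62 \left(-6 + 0\right) = 62 \left(-6\right) = -372$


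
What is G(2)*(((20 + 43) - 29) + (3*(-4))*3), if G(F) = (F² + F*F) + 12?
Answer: -40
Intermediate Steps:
G(F) = 12 + 2*F² (G(F) = (F² + F²) + 12 = 2*F² + 12 = 12 + 2*F²)
G(2)*(((20 + 43) - 29) + (3*(-4))*3) = (12 + 2*2²)*(((20 + 43) - 29) + (3*(-4))*3) = (12 + 2*4)*((63 - 29) - 12*3) = (12 + 8)*(34 - 36) = 20*(-2) = -40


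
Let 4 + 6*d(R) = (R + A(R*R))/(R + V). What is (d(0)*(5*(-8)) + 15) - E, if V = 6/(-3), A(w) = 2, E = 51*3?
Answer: -314/3 ≈ -104.67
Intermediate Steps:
E = 153
V = -2 (V = 6*(-⅓) = -2)
d(R) = -⅔ + (2 + R)/(6*(-2 + R)) (d(R) = -⅔ + ((R + 2)/(R - 2))/6 = -⅔ + ((2 + R)/(-2 + R))/6 = -⅔ + (2 + R)/(6*(-2 + R)))
(d(0)*(5*(-8)) + 15) - E = (((10 - 3*0)/(6*(-2 + 0)))*(5*(-8)) + 15) - 1*153 = (((⅙)*(10 + 0)/(-2))*(-40) + 15) - 153 = (((⅙)*(-½)*10)*(-40) + 15) - 153 = (-⅚*(-40) + 15) - 153 = (100/3 + 15) - 153 = 145/3 - 153 = -314/3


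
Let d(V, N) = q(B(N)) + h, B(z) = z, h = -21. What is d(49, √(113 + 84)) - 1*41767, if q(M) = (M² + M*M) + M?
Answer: -41394 + √197 ≈ -41380.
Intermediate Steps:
q(M) = M + 2*M² (q(M) = (M² + M²) + M = 2*M² + M = M + 2*M²)
d(V, N) = -21 + N*(1 + 2*N) (d(V, N) = N*(1 + 2*N) - 21 = -21 + N*(1 + 2*N))
d(49, √(113 + 84)) - 1*41767 = (-21 + √(113 + 84)*(1 + 2*√(113 + 84))) - 1*41767 = (-21 + √197*(1 + 2*√197)) - 41767 = -41788 + √197*(1 + 2*√197)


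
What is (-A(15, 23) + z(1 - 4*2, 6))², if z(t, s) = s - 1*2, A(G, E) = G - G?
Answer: 16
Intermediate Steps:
A(G, E) = 0
z(t, s) = -2 + s (z(t, s) = s - 2 = -2 + s)
(-A(15, 23) + z(1 - 4*2, 6))² = (-1*0 + (-2 + 6))² = (0 + 4)² = 4² = 16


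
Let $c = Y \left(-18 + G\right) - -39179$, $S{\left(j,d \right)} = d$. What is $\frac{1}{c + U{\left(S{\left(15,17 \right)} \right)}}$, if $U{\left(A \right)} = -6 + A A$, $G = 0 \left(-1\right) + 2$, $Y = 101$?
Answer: $\frac{1}{37846} \approx 2.6423 \cdot 10^{-5}$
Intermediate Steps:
$G = 2$ ($G = 0 + 2 = 2$)
$U{\left(A \right)} = -6 + A^{2}$
$c = 37563$ ($c = 101 \left(-18 + 2\right) - -39179 = 101 \left(-16\right) + 39179 = -1616 + 39179 = 37563$)
$\frac{1}{c + U{\left(S{\left(15,17 \right)} \right)}} = \frac{1}{37563 - \left(6 - 17^{2}\right)} = \frac{1}{37563 + \left(-6 + 289\right)} = \frac{1}{37563 + 283} = \frac{1}{37846}$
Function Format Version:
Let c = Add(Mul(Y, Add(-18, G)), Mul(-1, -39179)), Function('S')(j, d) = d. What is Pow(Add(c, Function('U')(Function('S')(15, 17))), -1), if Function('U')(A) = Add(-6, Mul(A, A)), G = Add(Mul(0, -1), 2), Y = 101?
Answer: Rational(1, 37846) ≈ 2.6423e-5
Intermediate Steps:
G = 2 (G = Add(0, 2) = 2)
Function('U')(A) = Add(-6, Pow(A, 2))
c = 37563 (c = Add(Mul(101, Add(-18, 2)), Mul(-1, -39179)) = Add(Mul(101, -16), 39179) = Add(-1616, 39179) = 37563)
Pow(Add(c, Function('U')(Function('S')(15, 17))), -1) = Pow(Add(37563, Add(-6, Pow(17, 2))), -1) = Pow(Add(37563, Add(-6, 289)), -1) = Pow(Add(37563, 283), -1) = Pow(37846, -1) = Rational(1, 37846)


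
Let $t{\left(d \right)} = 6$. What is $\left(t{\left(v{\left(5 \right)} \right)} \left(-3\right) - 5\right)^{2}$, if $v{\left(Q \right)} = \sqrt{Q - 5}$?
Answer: $529$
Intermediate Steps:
$v{\left(Q \right)} = \sqrt{-5 + Q}$
$\left(t{\left(v{\left(5 \right)} \right)} \left(-3\right) - 5\right)^{2} = \left(6 \left(-3\right) - 5\right)^{2} = \left(-18 - 5\right)^{2} = \left(-23\right)^{2} = 529$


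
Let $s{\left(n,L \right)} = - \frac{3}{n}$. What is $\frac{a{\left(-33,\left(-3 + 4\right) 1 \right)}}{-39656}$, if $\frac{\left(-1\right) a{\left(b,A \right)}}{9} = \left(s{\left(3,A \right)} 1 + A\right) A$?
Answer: $0$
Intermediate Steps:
$a{\left(b,A \right)} = - 9 A \left(-1 + A\right)$ ($a{\left(b,A \right)} = - 9 \left(- \frac{3}{3} \cdot 1 + A\right) A = - 9 \left(\left(-3\right) \frac{1}{3} \cdot 1 + A\right) A = - 9 \left(\left(-1\right) 1 + A\right) A = - 9 \left(-1 + A\right) A = - 9 A \left(-1 + A\right)$)
$\frac{a{\left(-33,\left(-3 + 4\right) 1 \right)}}{-39656} = \frac{9 \left(-3 + 4\right) 1 \left(1 - \left(-3 + 4\right) 1\right)}{-39656} = 9 \cdot 1 \cdot 1 \left(1 - 1 \cdot 1\right) \left(- \frac{1}{39656}\right) = 9 \cdot 1 \left(1 - 1\right) \left(- \frac{1}{39656}\right) = 9 \cdot 1 \cdot 0 \left(- \frac{1}{39656}\right) = 0 \left(- \frac{1}{39656}\right) = 0$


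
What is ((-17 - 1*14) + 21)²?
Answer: 100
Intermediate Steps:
((-17 - 1*14) + 21)² = ((-17 - 14) + 21)² = (-31 + 21)² = (-10)² = 100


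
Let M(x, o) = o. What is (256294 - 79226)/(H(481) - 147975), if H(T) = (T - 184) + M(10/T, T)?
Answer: -177068/147197 ≈ -1.2029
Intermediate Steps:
H(T) = -184 + 2*T (H(T) = (T - 184) + T = (-184 + T) + T = -184 + 2*T)
(256294 - 79226)/(H(481) - 147975) = (256294 - 79226)/((-184 + 2*481) - 147975) = 177068/((-184 + 962) - 147975) = 177068/(778 - 147975) = 177068/(-147197) = 177068*(-1/147197) = -177068/147197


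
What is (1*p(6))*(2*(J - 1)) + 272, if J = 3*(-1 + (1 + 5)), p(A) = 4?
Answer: 384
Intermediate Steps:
J = 15 (J = 3*(-1 + 6) = 3*5 = 15)
(1*p(6))*(2*(J - 1)) + 272 = (1*4)*(2*(15 - 1)) + 272 = 4*(2*14) + 272 = 4*28 + 272 = 112 + 272 = 384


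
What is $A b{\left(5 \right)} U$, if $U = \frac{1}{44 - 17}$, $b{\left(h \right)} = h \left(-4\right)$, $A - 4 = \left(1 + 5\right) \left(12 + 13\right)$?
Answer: $- \frac{3080}{27} \approx -114.07$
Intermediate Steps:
$A = 154$ ($A = 4 + \left(1 + 5\right) \left(12 + 13\right) = 4 + 6 \cdot 25 = 4 + 150 = 154$)
$b{\left(h \right)} = - 4 h$
$U = \frac{1}{27} \approx 0.037037$
$A b{\left(5 \right)} U = 154 \left(\left(-4\right) 5\right) \frac{1}{27} = 154 \left(-20\right) \frac{1}{27} = \left(-3080\right) \frac{1}{27} = - \frac{3080}{27}$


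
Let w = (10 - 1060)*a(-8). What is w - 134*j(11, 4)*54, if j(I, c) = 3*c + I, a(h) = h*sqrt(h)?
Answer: -166428 + 16800*I*sqrt(2) ≈ -1.6643e+5 + 23759.0*I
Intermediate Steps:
a(h) = h**(3/2)
j(I, c) = I + 3*c
w = 16800*I*sqrt(2) (w = (10 - 1060)*(-8)**(3/2) = -(-16800)*I*sqrt(2) = 16800*I*sqrt(2) ≈ 23759.0*I)
w - 134*j(11, 4)*54 = 16800*I*sqrt(2) - 134*(11 + 3*4)*54 = 16800*I*sqrt(2) - 134*(11 + 12)*54 = 16800*I*sqrt(2) - 134*23*54 = 16800*I*sqrt(2) - 3082*54 = 16800*I*sqrt(2) - 1*166428 = 16800*I*sqrt(2) - 166428 = -166428 + 16800*I*sqrt(2)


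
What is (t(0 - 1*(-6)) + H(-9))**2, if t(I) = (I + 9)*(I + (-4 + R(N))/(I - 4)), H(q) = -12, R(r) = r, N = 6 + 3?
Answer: 53361/4 ≈ 13340.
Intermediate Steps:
N = 9
t(I) = (9 + I)*(I + 5/(-4 + I)) (t(I) = (I + 9)*(I + (-4 + 9)/(I - 4)) = (9 + I)*(I + 5/(-4 + I)))
(t(0 - 1*(-6)) + H(-9))**2 = ((45 + (0 - 1*(-6))**3 - 31*(0 - 1*(-6)) + 5*(0 - 1*(-6))**2)/(-4 + (0 - 1*(-6))) - 12)**2 = ((45 + (0 + 6)**3 - 31*(0 + 6) + 5*(0 + 6)**2)/(-4 + (0 + 6)) - 12)**2 = ((45 + 6**3 - 31*6 + 5*6**2)/(-4 + 6) - 12)**2 = ((45 + 216 - 186 + 5*36)/2 - 12)**2 = ((45 + 216 - 186 + 180)/2 - 12)**2 = ((1/2)*255 - 12)**2 = (255/2 - 12)**2 = (231/2)**2 = 53361/4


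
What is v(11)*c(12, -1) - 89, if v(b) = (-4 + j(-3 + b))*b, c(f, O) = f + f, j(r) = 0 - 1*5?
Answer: -2465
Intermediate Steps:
j(r) = -5 (j(r) = 0 - 5 = -5)
c(f, O) = 2*f
v(b) = -9*b (v(b) = (-4 - 5)*b = -9*b)
v(11)*c(12, -1) - 89 = (-9*11)*(2*12) - 89 = -99*24 - 89 = -2376 - 89 = -2465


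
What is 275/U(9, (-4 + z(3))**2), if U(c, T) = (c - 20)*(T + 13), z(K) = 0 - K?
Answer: -25/62 ≈ -0.40323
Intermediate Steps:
z(K) = -K
U(c, T) = (-20 + c)*(13 + T)
275/U(9, (-4 + z(3))**2) = 275/(-260 - 20*(-4 - 1*3)**2 + 13*9 + (-4 - 1*3)**2*9) = 275/(-260 - 20*(-4 - 3)**2 + 117 + (-4 - 3)**2*9) = 275/(-260 - 20*(-7)**2 + 117 + (-7)**2*9) = 275/(-260 - 20*49 + 117 + 49*9) = 275/(-260 - 980 + 117 + 441) = 275/(-682) = 275*(-1/682) = -25/62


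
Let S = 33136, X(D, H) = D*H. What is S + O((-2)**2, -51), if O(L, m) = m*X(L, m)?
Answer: 43540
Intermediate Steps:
O(L, m) = L*m**2 (O(L, m) = m*(L*m) = L*m**2)
S + O((-2)**2, -51) = 33136 + (-2)**2*(-51)**2 = 33136 + 4*2601 = 33136 + 10404 = 43540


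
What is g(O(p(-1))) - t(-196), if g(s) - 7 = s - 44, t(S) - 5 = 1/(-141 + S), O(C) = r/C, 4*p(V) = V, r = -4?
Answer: -8761/337 ≈ -25.997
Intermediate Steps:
p(V) = V/4
O(C) = -4/C
t(S) = 5 + 1/(-141 + S)
g(s) = -37 + s (g(s) = 7 + (s - 44) = 7 + (-44 + s) = -37 + s)
g(O(p(-1))) - t(-196) = (-37 - 4/((¼)*(-1))) - (-704 + 5*(-196))/(-141 - 196) = (-37 - 4/(-¼)) - (-704 - 980)/(-337) = (-37 - 4*(-4)) - (-1)*(-1684)/337 = (-37 + 16) - 1*1684/337 = -21 - 1684/337 = -8761/337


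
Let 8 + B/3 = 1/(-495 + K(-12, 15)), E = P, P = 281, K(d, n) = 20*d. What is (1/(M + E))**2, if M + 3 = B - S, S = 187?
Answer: 60025/269419396 ≈ 0.00022279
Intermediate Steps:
E = 281
B = -5881/245 (B = -24 + 3/(-495 + 20*(-12)) = -24 + 3/(-495 - 240) = -24 + 3/(-735) = -24 + 3*(-1/735) = -24 - 1/245 = -5881/245 ≈ -24.004)
M = -52431/245 (M = -3 + (-5881/245 - 1*187) = -3 + (-5881/245 - 187) = -3 - 51696/245 = -52431/245 ≈ -214.00)
(1/(M + E))**2 = (1/(-52431/245 + 281))**2 = (1/(16414/245))**2 = (245/16414)**2 = 60025/269419396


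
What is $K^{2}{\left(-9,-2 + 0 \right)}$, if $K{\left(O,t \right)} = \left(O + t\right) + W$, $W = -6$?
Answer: $289$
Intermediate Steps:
$K{\left(O,t \right)} = -6 + O + t$ ($K{\left(O,t \right)} = \left(O + t\right) - 6 = -6 + O + t$)
$K^{2}{\left(-9,-2 + 0 \right)} = \left(-6 - 9 + \left(-2 + 0\right)\right)^{2} = \left(-6 - 9 - 2\right)^{2} = \left(-17\right)^{2} = 289$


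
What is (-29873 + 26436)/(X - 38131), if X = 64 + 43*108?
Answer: 3437/33423 ≈ 0.10283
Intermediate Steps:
X = 4708 (X = 64 + 4644 = 4708)
(-29873 + 26436)/(X - 38131) = (-29873 + 26436)/(4708 - 38131) = -3437/(-33423) = -3437*(-1/33423) = 3437/33423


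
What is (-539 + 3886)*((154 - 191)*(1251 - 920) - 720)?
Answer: -43400549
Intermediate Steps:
(-539 + 3886)*((154 - 191)*(1251 - 920) - 720) = 3347*(-37*331 - 720) = 3347*(-12247 - 720) = 3347*(-12967) = -43400549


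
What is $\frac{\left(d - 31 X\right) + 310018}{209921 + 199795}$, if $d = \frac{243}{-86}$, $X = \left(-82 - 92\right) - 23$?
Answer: $\frac{3020723}{3915064} \approx 0.77156$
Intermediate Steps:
$X = -197$ ($X = -174 - 23 = -197$)
$d = - \frac{243}{86}$ ($d = 243 \left(- \frac{1}{86}\right) = - \frac{243}{86} \approx -2.8256$)
$\frac{\left(d - 31 X\right) + 310018}{209921 + 199795} = \frac{\left(- \frac{243}{86} - -6107\right) + 310018}{209921 + 199795} = \frac{\left(- \frac{243}{86} + 6107\right) + 310018}{409716} = \left(\frac{524959}{86} + 310018\right) \frac{1}{409716} = \frac{27186507}{86} \cdot \frac{1}{409716} = \frac{3020723}{3915064}$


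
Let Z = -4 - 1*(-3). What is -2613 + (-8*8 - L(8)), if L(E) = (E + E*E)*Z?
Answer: -2605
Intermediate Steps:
Z = -1 (Z = -4 + 3 = -1)
L(E) = -E - E² (L(E) = (E + E*E)*(-1) = (E + E²)*(-1) = -E - E²)
-2613 + (-8*8 - L(8)) = -2613 + (-8*8 - (-1)*8*(1 + 8)) = -2613 + (-64 - (-1)*8*9) = -2613 + (-64 - 1*(-72)) = -2613 + (-64 + 72) = -2613 + 8 = -2605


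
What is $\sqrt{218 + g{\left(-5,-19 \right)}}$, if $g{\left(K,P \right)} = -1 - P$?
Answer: $2 \sqrt{59} \approx 15.362$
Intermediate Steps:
$\sqrt{218 + g{\left(-5,-19 \right)}} = \sqrt{218 - -18} = \sqrt{218 + \left(-1 + 19\right)} = \sqrt{218 + 18} = \sqrt{236} = 2 \sqrt{59}$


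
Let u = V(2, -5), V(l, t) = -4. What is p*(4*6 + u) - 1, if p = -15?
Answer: -301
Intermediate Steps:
u = -4
p*(4*6 + u) - 1 = -15*(4*6 - 4) - 1 = -15*(24 - 4) - 1 = -15*20 - 1 = -300 - 1 = -301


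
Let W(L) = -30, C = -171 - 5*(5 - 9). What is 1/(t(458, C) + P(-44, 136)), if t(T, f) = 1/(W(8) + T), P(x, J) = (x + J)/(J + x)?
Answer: 428/429 ≈ 0.99767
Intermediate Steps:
P(x, J) = 1 (P(x, J) = (J + x)/(J + x) = 1)
C = -151 (C = -171 - 5*(-4) = -171 + 20 = -151)
t(T, f) = 1/(-30 + T)
1/(t(458, C) + P(-44, 136)) = 1/(1/(-30 + 458) + 1) = 1/(1/428 + 1) = 1/(429/428) = 428/429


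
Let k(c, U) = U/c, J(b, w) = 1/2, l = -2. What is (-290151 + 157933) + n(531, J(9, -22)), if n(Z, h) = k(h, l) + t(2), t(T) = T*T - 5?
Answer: -132223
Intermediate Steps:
J(b, w) = ½
t(T) = -5 + T² (t(T) = T² - 5 = -5 + T²)
n(Z, h) = -1 - 2/h (n(Z, h) = -2/h + (-5 + 2²) = -2/h + (-5 + 4) = -2/h - 1 = -1 - 2/h)
(-290151 + 157933) + n(531, J(9, -22)) = (-290151 + 157933) + (-2 - 1*½)/(½) = -132218 + 2*(-2 - ½) = -132218 + 2*(-5/2) = -132218 - 5 = -132223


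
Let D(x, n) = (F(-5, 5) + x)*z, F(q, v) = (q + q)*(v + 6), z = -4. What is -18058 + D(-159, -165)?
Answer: -16982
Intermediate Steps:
F(q, v) = 2*q*(6 + v) (F(q, v) = (2*q)*(6 + v) = 2*q*(6 + v))
D(x, n) = 440 - 4*x (D(x, n) = (2*(-5)*(6 + 5) + x)*(-4) = (2*(-5)*11 + x)*(-4) = (-110 + x)*(-4) = 440 - 4*x)
-18058 + D(-159, -165) = -18058 + (440 - 4*(-159)) = -18058 + (440 + 636) = -18058 + 1076 = -16982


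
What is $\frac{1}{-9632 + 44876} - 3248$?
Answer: $- \frac{114472511}{35244} \approx -3248.0$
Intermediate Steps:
$\frac{1}{-9632 + 44876} - 3248 = \frac{1}{35244} - 3248 = - \frac{114472511}{35244}$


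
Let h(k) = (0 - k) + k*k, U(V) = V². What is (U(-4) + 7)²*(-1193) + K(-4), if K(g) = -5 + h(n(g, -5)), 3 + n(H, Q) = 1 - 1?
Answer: -631090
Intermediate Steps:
n(H, Q) = -3 (n(H, Q) = -3 + (1 - 1) = -3 + 0 = -3)
h(k) = k² - k (h(k) = -k + k² = k² - k)
K(g) = 7 (K(g) = -5 - 3*(-1 - 3) = -5 - 3*(-4) = -5 + 12 = 7)
(U(-4) + 7)²*(-1193) + K(-4) = ((-4)² + 7)²*(-1193) + 7 = (16 + 7)²*(-1193) + 7 = 23²*(-1193) + 7 = 529*(-1193) + 7 = -631097 + 7 = -631090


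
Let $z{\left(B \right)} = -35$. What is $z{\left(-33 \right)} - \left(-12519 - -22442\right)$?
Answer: $-9958$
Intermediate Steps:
$z{\left(-33 \right)} - \left(-12519 - -22442\right) = -35 - \left(-12519 - -22442\right) = -35 - \left(-12519 + 22442\right) = -35 - 9923 = -9958$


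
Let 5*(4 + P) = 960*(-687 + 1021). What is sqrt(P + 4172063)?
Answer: sqrt(4236187) ≈ 2058.2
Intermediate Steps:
P = 64124 (P = -4 + (960*(-687 + 1021))/5 = -4 + (960*334)/5 = -4 + (1/5)*320640 = -4 + 64128 = 64124)
sqrt(P + 4172063) = sqrt(64124 + 4172063) = sqrt(4236187)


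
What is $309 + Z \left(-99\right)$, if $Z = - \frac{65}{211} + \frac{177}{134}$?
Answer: $\frac{5901603}{28274} \approx 208.73$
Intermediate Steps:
$Z = \frac{28637}{28274}$ ($Z = \left(-65\right) \frac{1}{211} + 177 \cdot \frac{1}{134} = - \frac{65}{211} + \frac{177}{134} = \frac{28637}{28274} \approx 1.0128$)
$309 + Z \left(-99\right) = 309 + \frac{28637}{28274} \left(-99\right) = 309 - \frac{2835063}{28274} = \frac{5901603}{28274}$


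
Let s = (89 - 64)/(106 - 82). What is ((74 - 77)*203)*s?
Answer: -5075/8 ≈ -634.38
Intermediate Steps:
s = 25/24 ≈ 1.0417
((74 - 77)*203)*s = ((74 - 77)*203)*(25/24) = -3*203*(25/24) = -609*25/24 = -5075/8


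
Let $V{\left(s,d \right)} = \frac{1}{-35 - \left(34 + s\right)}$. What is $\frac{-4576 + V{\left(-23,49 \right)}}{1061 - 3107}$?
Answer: $\frac{210497}{94116} \approx 2.2366$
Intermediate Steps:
$V{\left(s,d \right)} = \frac{1}{-69 - s}$
$\frac{-4576 + V{\left(-23,49 \right)}}{1061 - 3107} = \frac{-4576 - \frac{1}{69 - 23}}{1061 - 3107} = \frac{-4576 - \frac{1}{46}}{-2046} = \left(-4576 - \frac{1}{46}\right) \left(- \frac{1}{2046}\right) = \left(- \frac{210497}{46}\right) \left(- \frac{1}{2046}\right) = \frac{210497}{94116}$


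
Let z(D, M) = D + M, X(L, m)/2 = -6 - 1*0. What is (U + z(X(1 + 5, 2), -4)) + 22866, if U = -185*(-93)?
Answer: 40055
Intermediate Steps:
X(L, m) = -12 (X(L, m) = 2*(-6 - 1*0) = 2*(-6 + 0) = 2*(-6) = -12)
U = 17205
(U + z(X(1 + 5, 2), -4)) + 22866 = (17205 + (-12 - 4)) + 22866 = (17205 - 16) + 22866 = 17189 + 22866 = 40055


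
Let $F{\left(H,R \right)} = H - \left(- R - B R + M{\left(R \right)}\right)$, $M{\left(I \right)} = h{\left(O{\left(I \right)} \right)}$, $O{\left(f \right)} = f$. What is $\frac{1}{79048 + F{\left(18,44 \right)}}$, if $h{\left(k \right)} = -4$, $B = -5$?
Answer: $\frac{1}{78894} \approx 1.2675 \cdot 10^{-5}$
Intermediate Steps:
$M{\left(I \right)} = -4$
$F{\left(H,R \right)} = 4 + H - 4 R$ ($F{\left(H,R \right)} = H + \left(\left(- 5 R + R\right) - -4\right) = H - \left(-4 + 4 R\right) = 4 + H - 4 R$)
$\frac{1}{79048 + F{\left(18,44 \right)}} = \frac{1}{79048 + \left(4 + 18 - 176\right)} = \frac{1}{79048 - 154} = \frac{1}{78894}$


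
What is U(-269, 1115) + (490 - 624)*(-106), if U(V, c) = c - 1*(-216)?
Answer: 15535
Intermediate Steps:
U(V, c) = 216 + c (U(V, c) = c + 216 = 216 + c)
U(-269, 1115) + (490 - 624)*(-106) = (216 + 1115) + (490 - 624)*(-106) = 1331 - 134*(-106) = 1331 + 14204 = 15535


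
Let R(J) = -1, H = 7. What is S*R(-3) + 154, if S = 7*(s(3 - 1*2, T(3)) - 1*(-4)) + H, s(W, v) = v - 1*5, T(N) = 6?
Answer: 112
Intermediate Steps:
s(W, v) = -5 + v (s(W, v) = v - 5 = -5 + v)
S = 42 (S = 7*((-5 + 6) - 1*(-4)) + 7 = 7*(1 + 4) + 7 = 7*5 + 7 = 35 + 7 = 42)
S*R(-3) + 154 = 42*(-1) + 154 = -42 + 154 = 112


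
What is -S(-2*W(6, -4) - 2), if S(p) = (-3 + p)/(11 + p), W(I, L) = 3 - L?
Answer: -19/5 ≈ -3.8000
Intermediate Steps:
S(p) = (-3 + p)/(11 + p)
-S(-2*W(6, -4) - 2) = -(-3 + (-2*(3 - 1*(-4)) - 2))/(11 + (-2*(3 - 1*(-4)) - 2)) = -(-3 + (-2*(3 + 4) - 2))/(11 + (-2*(3 + 4) - 2)) = -(-3 + (-2*7 - 2))/(11 + (-2*7 - 2)) = -(-3 + (-14 - 2))/(11 + (-14 - 2)) = -(-3 - 16)/(11 - 16) = -(-19)/(-5) = -(-1)*(-19)/5 = -1*19/5 = -19/5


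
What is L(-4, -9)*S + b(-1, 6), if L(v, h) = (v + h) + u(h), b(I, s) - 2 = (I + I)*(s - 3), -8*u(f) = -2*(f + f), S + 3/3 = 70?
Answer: -2423/2 ≈ -1211.5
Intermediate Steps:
S = 69 (S = -1 + 70 = 69)
u(f) = f/2 (u(f) = -(-1)*(f + f)/4 = -(-1)*2*f/4 = -(-1)*f/2 = f/2)
b(I, s) = 2 + 2*I*(-3 + s) (b(I, s) = 2 + (I + I)*(s - 3) = 2 + (2*I)*(-3 + s) = 2 + 2*I*(-3 + s))
L(v, h) = v + 3*h/2 (L(v, h) = (v + h) + h/2 = (h + v) + h/2 = v + 3*h/2)
L(-4, -9)*S + b(-1, 6) = (-4 + (3/2)*(-9))*69 + (2 - 6*(-1) + 2*(-1)*6) = (-4 - 27/2)*69 + (2 + 6 - 12) = -35/2*69 - 4 = -2415/2 - 4 = -2423/2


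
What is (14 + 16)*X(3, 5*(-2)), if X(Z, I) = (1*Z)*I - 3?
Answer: -990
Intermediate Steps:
X(Z, I) = -3 + I*Z (X(Z, I) = Z*I - 3 = I*Z - 3 = -3 + I*Z)
(14 + 16)*X(3, 5*(-2)) = (14 + 16)*(-3 + (5*(-2))*3) = 30*(-3 - 10*3) = 30*(-3 - 30) = 30*(-33) = -990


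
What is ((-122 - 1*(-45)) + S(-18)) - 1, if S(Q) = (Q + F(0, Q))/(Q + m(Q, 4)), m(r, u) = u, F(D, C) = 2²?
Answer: -77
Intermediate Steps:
F(D, C) = 4
S(Q) = 1 (S(Q) = (Q + 4)/(Q + 4) = (4 + Q)/(4 + Q) = 1)
((-122 - 1*(-45)) + S(-18)) - 1 = ((-122 - 1*(-45)) + 1) - 1 = ((-122 + 45) + 1) - 1 = (-77 + 1) - 1 = -76 - 1 = -77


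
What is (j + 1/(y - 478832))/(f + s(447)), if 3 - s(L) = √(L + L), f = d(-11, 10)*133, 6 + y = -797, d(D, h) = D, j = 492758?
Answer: -34506221566034/102196117231 + 236343983329*√894/1021961172310 ≈ -330.73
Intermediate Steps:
y = -803 (y = -6 - 797 = -803)
f = -1463 (f = -11*133 = -1463)
s(L) = 3 - √2*√L (s(L) = 3 - √(L + L) = 3 - √(2*L) = 3 - √2*√L)
(j + 1/(y - 478832))/(f + s(447)) = (492758 + 1/(-803 - 478832))/(-1463 + (3 - √2*√447)) = (492758 + 1/(-479635))/(-1463 + (3 - √894)) = (492758 - 1/479635)/(-1460 - √894) = 236343983329/(479635*(-1460 - √894))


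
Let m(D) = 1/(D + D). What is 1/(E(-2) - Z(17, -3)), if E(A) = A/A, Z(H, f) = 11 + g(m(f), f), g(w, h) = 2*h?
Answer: -¼ ≈ -0.25000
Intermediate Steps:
m(D) = 1/(2*D)
Z(H, f) = 11 + 2*f
E(A) = 1
1/(E(-2) - Z(17, -3)) = 1/(1 - (11 + 2*(-3))) = 1/(1 - (11 - 6)) = 1/(1 - 1*5) = 1/(1 - 5) = 1/(-4) = -¼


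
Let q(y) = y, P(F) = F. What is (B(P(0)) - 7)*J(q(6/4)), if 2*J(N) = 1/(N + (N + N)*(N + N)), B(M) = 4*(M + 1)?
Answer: -1/7 ≈ -0.14286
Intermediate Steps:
B(M) = 4 + 4*M (B(M) = 4*(1 + M) = 4 + 4*M)
J(N) = 1/(2*(N + 4*N**2)) (J(N) = 1/(2*(N + (N + N)*(N + N))) = 1/(2*(N + (2*N)*(2*N))) = 1/(2*(N + 4*N**2)))
(B(P(0)) - 7)*J(q(6/4)) = ((4 + 4*0) - 7)*(1/(2*((6/4))*(1 + 4*(6/4)))) = ((4 + 0) - 7)*(1/(2*((6*(1/4)))*(1 + 4*(6*(1/4))))) = (4 - 7)*(1/(2*(3/2)*(1 + 4*(3/2)))) = -3*2/(2*3*(1 + 6)) = -3*2/(2*3*7) = -3*1/21 = -1/7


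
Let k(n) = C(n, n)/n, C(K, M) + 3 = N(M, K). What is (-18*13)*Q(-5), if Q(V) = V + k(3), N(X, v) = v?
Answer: 1170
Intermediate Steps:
C(K, M) = -3 + K
k(n) = (-3 + n)/n
Q(V) = V (Q(V) = V + (-3 + 3)/3 = V + (1/3)*0 = V + 0 = V)
(-18*13)*Q(-5) = -18*13*(-5) = -234*(-5) = 1170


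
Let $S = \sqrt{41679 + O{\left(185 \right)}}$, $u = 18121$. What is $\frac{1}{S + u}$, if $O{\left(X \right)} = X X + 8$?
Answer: $\frac{18121}{328294729} - \frac{2 \sqrt{18978}}{328294729} \approx 5.4358 \cdot 10^{-5}$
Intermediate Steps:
$O{\left(X \right)} = 8 + X^{2}$ ($O{\left(X \right)} = X^{2} + 8 = 8 + X^{2}$)
$S = 2 \sqrt{18978}$ ($S = \sqrt{41679 + \left(8 + 185^{2}\right)} = \sqrt{41679 + \left(8 + 34225\right)} = \sqrt{41679 + 34233} = \sqrt{75912} = 2 \sqrt{18978} \approx 275.52$)
$\frac{1}{S + u} = \frac{1}{2 \sqrt{18978} + 18121} = \frac{1}{18121 + 2 \sqrt{18978}}$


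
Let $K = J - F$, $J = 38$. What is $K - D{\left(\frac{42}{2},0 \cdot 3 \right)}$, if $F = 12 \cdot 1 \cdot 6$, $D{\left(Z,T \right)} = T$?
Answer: $-34$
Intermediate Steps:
$F = 72$ ($F = 12 \cdot 6 = 72$)
$K = -34$ ($K = 38 - 72 = -34$)
$K - D{\left(\frac{42}{2},0 \cdot 3 \right)} = -34 - 0 \cdot 3 = -34 - 0 = -34 + 0 = -34$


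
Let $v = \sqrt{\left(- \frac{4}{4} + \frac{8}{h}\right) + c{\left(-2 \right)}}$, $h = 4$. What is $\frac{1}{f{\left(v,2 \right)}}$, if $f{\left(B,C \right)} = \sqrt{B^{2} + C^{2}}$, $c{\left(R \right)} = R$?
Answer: $\frac{\sqrt{3}}{3} \approx 0.57735$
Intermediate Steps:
$v = i$ ($v = \sqrt{\left(- \frac{4}{4} + \frac{8}{4}\right) - 2} = \sqrt{\left(\left(-4\right) \frac{1}{4} + 8 \cdot \frac{1}{4}\right) - 2} = \sqrt{\left(-1 + 2\right) - 2} = \sqrt{1 - 2} = \sqrt{-1} = i \approx 1.0 i$)
$\frac{1}{f{\left(v,2 \right)}} = \frac{1}{\sqrt{i^{2} + 2^{2}}} = \frac{1}{\sqrt{-1 + 4}} = \frac{1}{\sqrt{3}} = \frac{\sqrt{3}}{3}$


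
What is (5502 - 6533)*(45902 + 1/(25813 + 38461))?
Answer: -3041764608619/64274 ≈ -4.7325e+7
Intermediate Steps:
(5502 - 6533)*(45902 + 1/(25813 + 38461)) = -1031*(45902 + 1/64274) = -1031*2950305149/64274 = -3041764608619/64274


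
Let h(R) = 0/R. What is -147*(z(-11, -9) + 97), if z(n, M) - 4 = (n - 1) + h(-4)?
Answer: -13083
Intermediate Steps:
h(R) = 0
z(n, M) = 3 + n (z(n, M) = 4 + ((n - 1) + 0) = 4 + ((-1 + n) + 0) = 4 + (-1 + n) = 3 + n)
-147*(z(-11, -9) + 97) = -147*((3 - 11) + 97) = -147*(-8 + 97) = -147*89 = -13083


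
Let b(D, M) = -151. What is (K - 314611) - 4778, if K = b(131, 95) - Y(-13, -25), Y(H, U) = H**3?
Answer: -317343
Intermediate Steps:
K = 2046 (K = -151 - 1*(-13)**3 = -151 - 1*(-2197) = -151 + 2197 = 2046)
(K - 314611) - 4778 = (2046 - 314611) - 4778 = -312565 - 4778 = -317343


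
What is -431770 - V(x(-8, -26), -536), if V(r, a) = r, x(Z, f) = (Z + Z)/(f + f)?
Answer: -5613014/13 ≈ -4.3177e+5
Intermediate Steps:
x(Z, f) = Z/f (x(Z, f) = (2*Z)/((2*f)) = (2*Z)*(1/(2*f)) = Z/f)
-431770 - V(x(-8, -26), -536) = -431770 - (-8)/(-26) = -431770 - (-8)*(-1)/26 = -431770 - 1*4/13 = -431770 - 4/13 = -5613014/13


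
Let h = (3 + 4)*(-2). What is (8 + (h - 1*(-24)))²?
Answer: 324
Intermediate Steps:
h = -14 (h = 7*(-2) = -14)
(8 + (h - 1*(-24)))² = (8 + (-14 - 1*(-24)))² = (8 + (-14 + 24))² = (8 + 10)² = 18² = 324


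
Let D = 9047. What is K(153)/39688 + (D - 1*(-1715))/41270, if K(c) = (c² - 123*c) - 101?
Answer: 306191643/818961880 ≈ 0.37388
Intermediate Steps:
K(c) = -101 + c² - 123*c
K(153)/39688 + (D - 1*(-1715))/41270 = (-101 + 153² - 123*153)/39688 + (9047 - 1*(-1715))/41270 = (-101 + 23409 - 18819)*(1/39688) + (9047 + 1715)*(1/41270) = 4489*(1/39688) + 10762*(1/41270) = 4489/39688 + 5381/20635 = 306191643/818961880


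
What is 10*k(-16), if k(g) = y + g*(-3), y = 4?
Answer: 520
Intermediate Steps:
k(g) = 4 - 3*g (k(g) = 4 + g*(-3) = 4 - 3*g)
10*k(-16) = 10*(4 - 3*(-16)) = 10*(4 + 48) = 10*52 = 520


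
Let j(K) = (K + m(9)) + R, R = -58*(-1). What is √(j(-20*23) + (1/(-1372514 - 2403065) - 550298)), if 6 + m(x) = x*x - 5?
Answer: I*√7849228879861027409/3775579 ≈ 742.04*I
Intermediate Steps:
R = 58
m(x) = -11 + x² (m(x) = -6 + (x*x - 5) = -6 + (x² - 5) = -6 + (-5 + x²) = -11 + x²)
j(K) = 128 + K (j(K) = (K + (-11 + 9²)) + 58 = (K + (-11 + 81)) + 58 = (K + 70) + 58 = (70 + K) + 58 = 128 + K)
√(j(-20*23) + (1/(-1372514 - 2403065) - 550298)) = √((128 - 20*23) + (1/(-1372514 - 2403065) - 550298)) = √((128 - 460) + (1/(-3775579) - 550298)) = √(-332 + (-1/3775579 - 550298)) = √(-332 - 2077693572543/3775579) = √(-2078947064771/3775579) = I*√7849228879861027409/3775579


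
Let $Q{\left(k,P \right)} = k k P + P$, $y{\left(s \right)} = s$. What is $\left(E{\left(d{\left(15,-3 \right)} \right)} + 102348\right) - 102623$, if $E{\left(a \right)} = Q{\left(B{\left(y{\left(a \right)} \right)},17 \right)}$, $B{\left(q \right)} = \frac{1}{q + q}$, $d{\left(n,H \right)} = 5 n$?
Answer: $- \frac{5804983}{22500} \approx -258.0$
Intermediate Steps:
$B{\left(q \right)} = \frac{1}{2 q}$
$Q{\left(k,P \right)} = P + P k^{2}$ ($Q{\left(k,P \right)} = k^{2} P + P = P k^{2} + P = P + P k^{2}$)
$E{\left(a \right)} = 17 + \frac{17}{4 a^{2}}$ ($E{\left(a \right)} = 17 \left(1 + \left(\frac{1}{2 a}\right)^{2}\right) = 17 \left(1 + \frac{1}{4 a^{2}}\right) = 17 + \frac{17}{4 a^{2}}$)
$\left(E{\left(d{\left(15,-3 \right)} \right)} + 102348\right) - 102623 = \left(\left(17 + \frac{17}{4 \cdot 5625}\right) + 102348\right) - 102623 = \left(\left(17 + \frac{17}{4} \cdot \frac{1}{5625}\right) + 102348\right) - 102623 = \left(\left(17 + \frac{17}{22500}\right) + 102348\right) - 102623 = \left(\frac{382517}{22500} + 102348\right) - 102623 = \frac{2303212517}{22500} - 102623 = - \frac{5804983}{22500}$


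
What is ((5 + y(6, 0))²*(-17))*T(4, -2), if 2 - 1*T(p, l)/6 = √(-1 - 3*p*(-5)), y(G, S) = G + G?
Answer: -58956 + 29478*√59 ≈ 1.6747e+5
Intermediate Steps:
y(G, S) = 2*G
T(p, l) = 12 - 6*√(-1 + 15*p) (T(p, l) = 12 - 6*√(-1 - 3*p*(-5)) = 12 - 6*√(-1 + 15*p))
((5 + y(6, 0))²*(-17))*T(4, -2) = ((5 + 2*6)²*(-17))*(12 - 6*√(-1 + 15*4)) = ((5 + 12)²*(-17))*(12 - 6*√(-1 + 60)) = (17²*(-17))*(12 - 6*√59) = (289*(-17))*(12 - 6*√59) = -4913*(12 - 6*√59) = -58956 + 29478*√59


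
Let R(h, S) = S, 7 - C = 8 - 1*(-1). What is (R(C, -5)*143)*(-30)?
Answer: 21450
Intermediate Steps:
C = -2 (C = 7 - (8 - 1*(-1)) = 7 - (8 + 1) = 7 - 1*9 = 7 - 9 = -2)
(R(C, -5)*143)*(-30) = -5*143*(-30) = -715*(-30) = 21450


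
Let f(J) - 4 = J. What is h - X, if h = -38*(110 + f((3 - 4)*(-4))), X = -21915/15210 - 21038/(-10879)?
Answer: -16489938139/3677102 ≈ -4484.5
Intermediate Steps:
X = 1812771/3677102 (X = -21915*1/15210 - 21038*(-1/10879) = -487/338 + 21038/10879 = 1812771/3677102 ≈ 0.49299)
f(J) = 4 + J
h = -4484 (h = -38*(110 + (4 + (3 - 4)*(-4))) = -38*(110 + (4 - 1*(-4))) = -38*(110 + (4 + 4)) = -38*(110 + 8) = -38*118 = -4484)
h - X = -4484 - 1*1812771/3677102 = -4484 - 1812771/3677102 = -16489938139/3677102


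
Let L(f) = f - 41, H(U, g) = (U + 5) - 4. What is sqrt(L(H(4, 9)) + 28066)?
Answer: sqrt(28030) ≈ 167.42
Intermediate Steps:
H(U, g) = 1 + U (H(U, g) = (5 + U) - 4 = 1 + U)
L(f) = -41 + f
sqrt(L(H(4, 9)) + 28066) = sqrt((-41 + (1 + 4)) + 28066) = sqrt((-41 + 5) + 28066) = sqrt(-36 + 28066) = sqrt(28030)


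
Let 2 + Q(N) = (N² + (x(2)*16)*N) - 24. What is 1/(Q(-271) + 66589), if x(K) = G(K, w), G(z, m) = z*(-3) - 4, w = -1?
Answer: 1/183364 ≈ 5.4536e-6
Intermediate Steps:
G(z, m) = -4 - 3*z (G(z, m) = -3*z - 4 = -4 - 3*z)
x(K) = -4 - 3*K
Q(N) = -26 + N² - 160*N (Q(N) = -2 + ((N² + ((-4 - 3*2)*16)*N) - 24) = -2 + ((N² + ((-4 - 6)*16)*N) - 24) = -2 + ((N² + (-10*16)*N) - 24) = -2 + ((N² - 160*N) - 24) = -2 + (-24 + N² - 160*N) = -26 + N² - 160*N)
1/(Q(-271) + 66589) = 1/((-26 + (-271)² - 160*(-271)) + 66589) = 1/((-26 + 73441 + 43360) + 66589) = 1/(116775 + 66589) = 1/183364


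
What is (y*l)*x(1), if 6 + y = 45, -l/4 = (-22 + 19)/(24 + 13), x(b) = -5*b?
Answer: -2340/37 ≈ -63.243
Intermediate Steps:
l = 12/37 (l = -4*(-22 + 19)/(24 + 13) = -(-12)/37 = -4*(-3/37) = 12/37 ≈ 0.32432)
y = 39 (y = -6 + 45 = 39)
(y*l)*x(1) = (39*(12/37))*(-5*1) = (468/37)*(-5) = -2340/37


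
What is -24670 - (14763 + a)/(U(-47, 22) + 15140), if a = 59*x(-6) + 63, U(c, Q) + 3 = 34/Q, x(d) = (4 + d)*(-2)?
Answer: -2054156381/83262 ≈ -24671.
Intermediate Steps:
x(d) = -8 - 2*d
U(c, Q) = -3 + 34/Q
a = 299 (a = 59*(-8 - 2*(-6)) + 63 = 59*(-8 + 12) + 63 = 59*4 + 63 = 236 + 63 = 299)
-24670 - (14763 + a)/(U(-47, 22) + 15140) = -24670 - (14763 + 299)/((-3 + 34/22) + 15140) = -24670 - 15062/((-3 + 34*(1/22)) + 15140) = -24670 - 15062/((-3 + 17/11) + 15140) = -24670 - 15062/(-16/11 + 15140) = -24670 - 15062/166524/11 = -24670 - 15062*11/166524 = -24670 - 1*82841/83262 = -24670 - 82841/83262 = -2054156381/83262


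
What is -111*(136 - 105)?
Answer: -3441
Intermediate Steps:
-111*(136 - 105) = -111*31 = -3441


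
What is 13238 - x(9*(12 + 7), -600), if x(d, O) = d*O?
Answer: 115838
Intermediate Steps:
x(d, O) = O*d
13238 - x(9*(12 + 7), -600) = 13238 - (-600)*9*(12 + 7) = 13238 - (-600)*9*19 = 13238 - (-600)*171 = 13238 - 1*(-102600) = 13238 + 102600 = 115838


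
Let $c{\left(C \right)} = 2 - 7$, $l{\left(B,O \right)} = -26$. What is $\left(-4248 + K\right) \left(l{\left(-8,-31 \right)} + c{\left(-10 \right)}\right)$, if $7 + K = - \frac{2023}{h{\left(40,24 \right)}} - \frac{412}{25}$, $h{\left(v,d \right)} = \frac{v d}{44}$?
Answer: $\frac{162348271}{1200} \approx 1.3529 \cdot 10^{5}$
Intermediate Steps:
$c{\left(C \right)} = -5$ ($c{\left(C \right)} = 2 - 7 = -5$)
$h{\left(v,d \right)} = \frac{d v}{44}$ ($h{\left(v,d \right)} = d v \frac{1}{44} = \frac{d v}{44}$)
$K = - \frac{139441}{1200}$ ($K = -7 - \left(\frac{412}{25} + \frac{22253}{240}\right) = -7 - \left(\frac{412}{25} + \frac{2023}{\frac{240}{11}}\right) = -7 - \frac{131041}{1200} = - \frac{139441}{1200} \approx -116.2$)
$\left(-4248 + K\right) \left(l{\left(-8,-31 \right)} + c{\left(-10 \right)}\right) = \left(-4248 - \frac{139441}{1200}\right) \left(-26 - 5\right) = \left(- \frac{5237041}{1200}\right) \left(-31\right) = \frac{162348271}{1200}$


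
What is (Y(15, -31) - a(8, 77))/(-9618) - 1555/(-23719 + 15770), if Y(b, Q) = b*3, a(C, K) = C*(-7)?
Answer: 14153141/76453482 ≈ 0.18512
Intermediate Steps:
a(C, K) = -7*C
Y(b, Q) = 3*b
(Y(15, -31) - a(8, 77))/(-9618) - 1555/(-23719 + 15770) = (3*15 - (-7)*8)/(-9618) - 1555/(-23719 + 15770) = (45 - 1*(-56))*(-1/9618) - 1555/(-7949) = (45 + 56)*(-1/9618) - 1555*(-1/7949) = 101*(-1/9618) + 1555/7949 = -101/9618 + 1555/7949 = 14153141/76453482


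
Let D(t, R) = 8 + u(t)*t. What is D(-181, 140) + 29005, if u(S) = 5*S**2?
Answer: -29619692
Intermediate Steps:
D(t, R) = 8 + 5*t**3 (D(t, R) = 8 + (5*t**2)*t = 8 + 5*t**3)
D(-181, 140) + 29005 = (8 + 5*(-181)**3) + 29005 = (8 + 5*(-5929741)) + 29005 = (8 - 29648705) + 29005 = -29648697 + 29005 = -29619692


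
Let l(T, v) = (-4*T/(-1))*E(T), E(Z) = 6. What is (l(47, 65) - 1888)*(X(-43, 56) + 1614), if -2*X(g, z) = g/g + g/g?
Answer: -1225880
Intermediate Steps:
l(T, v) = 24*T (l(T, v) = -4*T/(-1)*6 = -4*T*(-1)*6 = -(-4)*T*6 = (4*T)*6 = 24*T)
X(g, z) = -1 (X(g, z) = -(g/g + g/g)/2 = -(1 + 1)/2 = -½*2 = -1)
(l(47, 65) - 1888)*(X(-43, 56) + 1614) = (24*47 - 1888)*(-1 + 1614) = (1128 - 1888)*1613 = -760*1613 = -1225880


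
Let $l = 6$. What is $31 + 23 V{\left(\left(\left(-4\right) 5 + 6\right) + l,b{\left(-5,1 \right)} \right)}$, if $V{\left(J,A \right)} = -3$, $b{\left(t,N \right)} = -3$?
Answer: $-38$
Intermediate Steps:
$31 + 23 V{\left(\left(\left(-4\right) 5 + 6\right) + l,b{\left(-5,1 \right)} \right)} = 31 + 23 \left(-3\right) = 31 - 69 = -38$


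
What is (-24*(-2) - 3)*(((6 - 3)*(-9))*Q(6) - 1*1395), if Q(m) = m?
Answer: -70065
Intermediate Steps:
(-24*(-2) - 3)*(((6 - 3)*(-9))*Q(6) - 1*1395) = (-24*(-2) - 3)*(((6 - 3)*(-9))*6 - 1*1395) = (48 - 3)*((3*(-9))*6 - 1395) = 45*(-27*6 - 1395) = 45*(-162 - 1395) = 45*(-1557) = -70065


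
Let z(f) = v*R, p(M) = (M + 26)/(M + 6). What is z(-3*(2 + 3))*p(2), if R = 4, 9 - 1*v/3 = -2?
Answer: 462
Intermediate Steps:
v = 33 (v = 27 - 3*(-2) = 27 + 6 = 33)
p(M) = (26 + M)/(6 + M)
z(f) = 132 (z(f) = 33*4 = 132)
z(-3*(2 + 3))*p(2) = 132*((26 + 2)/(6 + 2)) = 132*(28/8) = 132*((⅛)*28) = 132*(7/2) = 462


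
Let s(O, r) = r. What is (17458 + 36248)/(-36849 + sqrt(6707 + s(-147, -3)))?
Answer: -1979012394/1357842097 - 214824*sqrt(419)/1357842097 ≈ -1.4607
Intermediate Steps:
(17458 + 36248)/(-36849 + sqrt(6707 + s(-147, -3))) = (17458 + 36248)/(-36849 + sqrt(6707 - 3)) = 53706/(-36849 + sqrt(6704)) = 53706/(-36849 + 4*sqrt(419))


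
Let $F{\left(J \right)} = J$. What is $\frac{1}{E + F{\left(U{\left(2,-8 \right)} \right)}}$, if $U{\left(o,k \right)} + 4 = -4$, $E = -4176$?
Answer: $- \frac{1}{4184} \approx -0.00023901$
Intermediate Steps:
$U{\left(o,k \right)} = -8$ ($U{\left(o,k \right)} = -4 - 4 = -8$)
$\frac{1}{E + F{\left(U{\left(2,-8 \right)} \right)}} = \frac{1}{-4176 - 8} = \frac{1}{-4184} = - \frac{1}{4184}$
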